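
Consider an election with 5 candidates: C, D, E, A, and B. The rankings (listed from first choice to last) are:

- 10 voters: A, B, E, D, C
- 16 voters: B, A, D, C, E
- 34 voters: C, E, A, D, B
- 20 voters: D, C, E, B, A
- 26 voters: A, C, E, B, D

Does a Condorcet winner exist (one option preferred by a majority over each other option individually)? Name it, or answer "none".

C vs D: 60–46 for C.
C vs E: 96–10 for C.
C vs A: 54–52 for C.
C vs B: 80–26 for C.
C beats every other option head-to-head.

C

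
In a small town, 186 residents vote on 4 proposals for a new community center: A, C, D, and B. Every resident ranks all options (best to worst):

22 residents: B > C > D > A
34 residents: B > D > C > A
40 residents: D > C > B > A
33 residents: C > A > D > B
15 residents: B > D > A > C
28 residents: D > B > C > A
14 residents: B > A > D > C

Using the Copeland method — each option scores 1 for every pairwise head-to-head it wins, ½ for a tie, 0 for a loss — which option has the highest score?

D

A: loses to C, D, and B → score 0.
C: beats A; loses to D and B → score 1.
D: beats A, C, and B → score 3.
B: beats A and C; loses to D → score 2.
D has the best pairwise record.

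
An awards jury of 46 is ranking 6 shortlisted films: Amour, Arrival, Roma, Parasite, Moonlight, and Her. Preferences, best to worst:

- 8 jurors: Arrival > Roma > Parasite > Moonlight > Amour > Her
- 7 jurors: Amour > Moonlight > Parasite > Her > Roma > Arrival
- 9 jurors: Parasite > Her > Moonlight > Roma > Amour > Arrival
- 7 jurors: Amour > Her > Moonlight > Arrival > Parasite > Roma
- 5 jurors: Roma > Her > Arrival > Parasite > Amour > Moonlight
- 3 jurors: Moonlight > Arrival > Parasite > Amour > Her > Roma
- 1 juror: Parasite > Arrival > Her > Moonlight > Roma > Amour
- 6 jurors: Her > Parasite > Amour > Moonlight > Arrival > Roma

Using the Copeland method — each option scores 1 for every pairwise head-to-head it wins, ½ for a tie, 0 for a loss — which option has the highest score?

Amour: beats Arrival, Moonlight, and Her; ties Roma; loses to Parasite → score 3.5.
Arrival: beats Roma; ties Parasite; loses to Amour, Moonlight, and Her → score 1.5.
Roma: ties Amour; loses to Arrival, Parasite, Moonlight, and Her → score 0.5.
Parasite: beats Amour, Roma, Moonlight, and Her; ties Arrival → score 4.5.
Moonlight: beats Arrival and Roma; loses to Amour, Parasite, and Her → score 2.
Her: beats Arrival, Roma, and Moonlight; loses to Amour and Parasite → score 3.
Parasite has the best pairwise record.

Parasite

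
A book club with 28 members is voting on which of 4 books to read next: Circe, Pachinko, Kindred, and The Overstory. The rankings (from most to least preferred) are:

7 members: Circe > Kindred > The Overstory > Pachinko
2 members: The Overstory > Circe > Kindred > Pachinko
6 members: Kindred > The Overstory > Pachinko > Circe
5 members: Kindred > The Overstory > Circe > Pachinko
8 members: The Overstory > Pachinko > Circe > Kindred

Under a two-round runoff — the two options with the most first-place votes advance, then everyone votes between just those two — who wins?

Kindred

Round 1 first-place votes: Circe 7, Pachinko 0, Kindred 11, The Overstory 10.
Kindred and The Overstory advance.
Runoff: Kindred is preferred to The Overstory by 18 voters; The Overstory by 10.
Kindred wins the runoff.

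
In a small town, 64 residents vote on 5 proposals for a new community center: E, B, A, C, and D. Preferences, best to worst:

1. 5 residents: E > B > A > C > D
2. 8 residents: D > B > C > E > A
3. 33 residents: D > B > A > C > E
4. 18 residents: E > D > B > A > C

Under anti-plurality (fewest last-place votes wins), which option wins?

Last-place votes: E 33, B 0, A 8, C 18, D 5.
B is ranked last by the fewest voters, so B wins.

B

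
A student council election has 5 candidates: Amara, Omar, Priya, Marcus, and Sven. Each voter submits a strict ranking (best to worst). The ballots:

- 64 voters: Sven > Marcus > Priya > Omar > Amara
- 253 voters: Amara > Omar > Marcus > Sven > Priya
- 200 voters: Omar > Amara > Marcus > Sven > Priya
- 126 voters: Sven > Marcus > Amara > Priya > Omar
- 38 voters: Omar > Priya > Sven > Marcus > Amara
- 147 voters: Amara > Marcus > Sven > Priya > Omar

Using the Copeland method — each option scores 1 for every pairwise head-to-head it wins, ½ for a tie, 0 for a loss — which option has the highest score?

Amara: beats Omar, Priya, Marcus, and Sven → score 4.
Omar: beats Priya, Marcus, and Sven; loses to Amara → score 3.
Priya: loses to Amara, Omar, Marcus, and Sven → score 0.
Marcus: beats Priya and Sven; loses to Amara and Omar → score 2.
Sven: beats Priya; loses to Amara, Omar, and Marcus → score 1.
Amara has the best pairwise record.

Amara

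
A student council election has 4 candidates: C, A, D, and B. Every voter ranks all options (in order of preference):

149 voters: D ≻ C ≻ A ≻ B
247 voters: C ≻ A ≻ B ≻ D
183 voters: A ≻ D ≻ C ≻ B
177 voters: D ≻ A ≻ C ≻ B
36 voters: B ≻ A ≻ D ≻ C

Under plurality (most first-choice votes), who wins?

First-place votes: C 247, A 183, D 326, B 36.
D has the most first-place votes.

D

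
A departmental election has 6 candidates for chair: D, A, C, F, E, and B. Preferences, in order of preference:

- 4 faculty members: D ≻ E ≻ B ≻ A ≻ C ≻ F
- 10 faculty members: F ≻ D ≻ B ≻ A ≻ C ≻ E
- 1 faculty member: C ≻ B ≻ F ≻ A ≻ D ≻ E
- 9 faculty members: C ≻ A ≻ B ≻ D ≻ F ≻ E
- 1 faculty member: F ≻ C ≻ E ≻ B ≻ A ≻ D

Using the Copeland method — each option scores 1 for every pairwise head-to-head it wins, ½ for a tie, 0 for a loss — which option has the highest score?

D

D: beats A, C, F, E, and B → score 5.
A: beats C, F, and E; loses to D and B → score 3.
C: beats F and E; loses to D, A, and B → score 2.
F: beats E; loses to D, A, C, and B → score 1.
E: loses to D, A, C, F, and B → score 0.
B: beats A, C, F, and E; loses to D → score 4.
D has the best pairwise record.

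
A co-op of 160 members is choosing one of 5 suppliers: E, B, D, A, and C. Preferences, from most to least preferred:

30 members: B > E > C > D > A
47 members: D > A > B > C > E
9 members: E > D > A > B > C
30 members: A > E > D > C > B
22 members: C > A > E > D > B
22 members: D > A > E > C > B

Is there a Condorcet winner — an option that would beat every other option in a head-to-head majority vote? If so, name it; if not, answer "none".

none

Checking pairwise contests:
A beats E 121–39.
E beats B 83–77.
E beats D 91–69.
D beats A 108–52.
E beats C 91–69.
Every option loses at least one head-to-head, so there is no Condorcet winner.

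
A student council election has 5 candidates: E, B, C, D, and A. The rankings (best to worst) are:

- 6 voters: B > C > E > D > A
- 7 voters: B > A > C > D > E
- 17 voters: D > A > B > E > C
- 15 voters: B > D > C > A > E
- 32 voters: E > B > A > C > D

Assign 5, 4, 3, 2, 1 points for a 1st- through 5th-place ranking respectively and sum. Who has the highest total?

E: 6·3 + 7·1 + 17·2 + 15·1 + 32·5 = 234
B: 6·5 + 7·5 + 17·3 + 15·5 + 32·4 = 319
C: 6·4 + 7·3 + 17·1 + 15·3 + 32·2 = 171
D: 6·2 + 7·2 + 17·5 + 15·4 + 32·1 = 203
A: 6·1 + 7·4 + 17·4 + 15·2 + 32·3 = 228
B has the highest Borda score (319).

B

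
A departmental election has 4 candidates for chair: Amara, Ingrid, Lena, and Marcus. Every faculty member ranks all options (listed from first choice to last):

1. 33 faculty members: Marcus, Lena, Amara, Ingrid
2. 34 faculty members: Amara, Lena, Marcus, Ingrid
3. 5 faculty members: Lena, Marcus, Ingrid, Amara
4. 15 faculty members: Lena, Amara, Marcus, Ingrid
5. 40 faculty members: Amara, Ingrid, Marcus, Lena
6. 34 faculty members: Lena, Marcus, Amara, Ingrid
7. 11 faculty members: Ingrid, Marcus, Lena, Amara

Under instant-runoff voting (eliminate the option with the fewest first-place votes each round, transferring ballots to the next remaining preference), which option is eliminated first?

Ingrid

Round 1: Amara 74, Ingrid 11, Lena 54, Marcus 33. Eliminate Ingrid.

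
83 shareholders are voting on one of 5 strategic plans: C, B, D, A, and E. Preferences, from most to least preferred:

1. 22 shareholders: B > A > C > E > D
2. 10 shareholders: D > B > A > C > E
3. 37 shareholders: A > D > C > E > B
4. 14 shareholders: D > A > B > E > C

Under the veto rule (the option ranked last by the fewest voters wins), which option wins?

Last-place votes: C 14, B 37, D 22, A 0, E 10.
A is ranked last by the fewest voters, so A wins.

A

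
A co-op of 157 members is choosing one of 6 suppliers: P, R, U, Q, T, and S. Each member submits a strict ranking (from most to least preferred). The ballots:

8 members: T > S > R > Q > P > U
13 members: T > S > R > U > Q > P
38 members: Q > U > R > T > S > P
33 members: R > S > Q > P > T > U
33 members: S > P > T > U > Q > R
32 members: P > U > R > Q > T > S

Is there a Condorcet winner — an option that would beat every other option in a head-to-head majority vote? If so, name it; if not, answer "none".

Checking pairwise contests:
R beats P 92–65.
U beats R 103–54.
P beats U 106–51.
R beats Q 86–71.
P beats T 98–59.
R beats S 103–54.
Every option loses at least one head-to-head, so there is no Condorcet winner.

none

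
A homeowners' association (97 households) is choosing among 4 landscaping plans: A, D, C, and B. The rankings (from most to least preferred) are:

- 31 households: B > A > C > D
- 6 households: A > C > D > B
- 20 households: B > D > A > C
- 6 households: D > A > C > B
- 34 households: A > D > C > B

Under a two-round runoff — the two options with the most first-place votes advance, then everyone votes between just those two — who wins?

B

Round 1 first-place votes: A 40, D 6, C 0, B 51.
B and A advance.
Runoff: B is preferred to A by 51 voters; A by 46.
B wins the runoff.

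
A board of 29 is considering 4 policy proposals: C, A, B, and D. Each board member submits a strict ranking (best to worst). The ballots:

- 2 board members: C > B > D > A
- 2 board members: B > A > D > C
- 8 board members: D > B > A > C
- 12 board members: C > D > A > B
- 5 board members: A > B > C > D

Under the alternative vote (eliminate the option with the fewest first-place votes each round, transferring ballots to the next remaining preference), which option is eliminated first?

B

Round 1: C 14, A 5, B 2, D 8. Eliminate B.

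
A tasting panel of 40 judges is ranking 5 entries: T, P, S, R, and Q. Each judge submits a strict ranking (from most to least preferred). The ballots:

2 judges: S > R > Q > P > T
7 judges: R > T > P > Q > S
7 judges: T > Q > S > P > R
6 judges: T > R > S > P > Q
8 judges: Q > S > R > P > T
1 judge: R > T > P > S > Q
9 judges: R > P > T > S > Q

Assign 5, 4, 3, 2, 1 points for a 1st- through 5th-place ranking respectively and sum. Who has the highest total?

T: 2·1 + 7·4 + 7·5 + 6·5 + 8·1 + 1·4 + 9·3 = 134
P: 2·2 + 7·3 + 7·2 + 6·2 + 8·2 + 1·3 + 9·4 = 106
S: 2·5 + 7·1 + 7·3 + 6·3 + 8·4 + 1·2 + 9·2 = 108
R: 2·4 + 7·5 + 7·1 + 6·4 + 8·3 + 1·5 + 9·5 = 148
Q: 2·3 + 7·2 + 7·4 + 6·1 + 8·5 + 1·1 + 9·1 = 104
R has the highest Borda score (148).

R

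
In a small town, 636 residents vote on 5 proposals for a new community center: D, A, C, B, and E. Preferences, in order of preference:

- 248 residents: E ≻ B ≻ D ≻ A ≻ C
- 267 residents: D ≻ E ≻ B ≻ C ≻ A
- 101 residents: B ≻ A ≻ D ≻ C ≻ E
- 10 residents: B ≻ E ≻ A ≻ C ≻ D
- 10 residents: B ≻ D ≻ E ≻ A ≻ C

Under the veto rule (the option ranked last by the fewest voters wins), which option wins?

B

Last-place votes: D 10, A 267, C 258, B 0, E 101.
B is ranked last by the fewest voters, so B wins.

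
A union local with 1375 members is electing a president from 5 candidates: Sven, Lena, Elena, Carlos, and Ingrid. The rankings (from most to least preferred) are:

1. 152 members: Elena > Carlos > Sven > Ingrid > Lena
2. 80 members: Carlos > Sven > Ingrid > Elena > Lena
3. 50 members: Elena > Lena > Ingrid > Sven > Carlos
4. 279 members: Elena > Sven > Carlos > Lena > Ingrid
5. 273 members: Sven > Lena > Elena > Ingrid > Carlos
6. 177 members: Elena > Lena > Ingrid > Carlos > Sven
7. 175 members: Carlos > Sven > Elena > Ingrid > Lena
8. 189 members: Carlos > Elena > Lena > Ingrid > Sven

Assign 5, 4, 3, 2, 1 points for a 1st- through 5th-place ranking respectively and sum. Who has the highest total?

Sven: 152·3 + 80·4 + 50·2 + 279·4 + 273·5 + 177·1 + 175·4 + 189·1 = 4423
Lena: 152·1 + 80·1 + 50·4 + 279·2 + 273·4 + 177·4 + 175·1 + 189·3 = 3532
Elena: 152·5 + 80·2 + 50·5 + 279·5 + 273·3 + 177·5 + 175·3 + 189·4 = 5550
Carlos: 152·4 + 80·5 + 50·1 + 279·3 + 273·1 + 177·2 + 175·5 + 189·5 = 4342
Ingrid: 152·2 + 80·3 + 50·3 + 279·1 + 273·2 + 177·3 + 175·2 + 189·2 = 2778
Elena has the highest Borda score (5550).

Elena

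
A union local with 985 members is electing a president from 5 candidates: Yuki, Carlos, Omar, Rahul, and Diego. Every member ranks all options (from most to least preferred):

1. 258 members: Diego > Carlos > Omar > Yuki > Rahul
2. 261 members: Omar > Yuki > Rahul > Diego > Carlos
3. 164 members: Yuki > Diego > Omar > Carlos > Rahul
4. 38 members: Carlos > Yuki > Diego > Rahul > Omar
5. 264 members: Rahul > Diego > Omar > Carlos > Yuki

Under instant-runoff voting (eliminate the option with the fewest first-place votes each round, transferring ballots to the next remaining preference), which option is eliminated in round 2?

Round 1: Yuki 164, Carlos 38, Omar 261, Rahul 264, Diego 258. Eliminate Carlos.
Round 2: Yuki 202, Omar 261, Rahul 264, Diego 258. Eliminate Yuki.

Yuki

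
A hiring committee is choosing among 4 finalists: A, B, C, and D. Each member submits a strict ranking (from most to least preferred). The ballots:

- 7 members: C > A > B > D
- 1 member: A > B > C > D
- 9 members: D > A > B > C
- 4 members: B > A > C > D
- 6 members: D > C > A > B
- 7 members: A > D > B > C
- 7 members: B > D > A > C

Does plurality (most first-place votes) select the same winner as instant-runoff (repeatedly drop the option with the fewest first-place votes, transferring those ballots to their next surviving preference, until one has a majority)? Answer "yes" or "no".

yes

Plurality — first-place votes: A 8, B 11, C 7, D 15. Winner: D.
Instant-runoff — R1 A 8, B 11, C 7, D 15 (C out); R2 A 15, B 11, D 15 (B out); R3 A 19, D 22 (D winner). Winner: D.
The two methods agree.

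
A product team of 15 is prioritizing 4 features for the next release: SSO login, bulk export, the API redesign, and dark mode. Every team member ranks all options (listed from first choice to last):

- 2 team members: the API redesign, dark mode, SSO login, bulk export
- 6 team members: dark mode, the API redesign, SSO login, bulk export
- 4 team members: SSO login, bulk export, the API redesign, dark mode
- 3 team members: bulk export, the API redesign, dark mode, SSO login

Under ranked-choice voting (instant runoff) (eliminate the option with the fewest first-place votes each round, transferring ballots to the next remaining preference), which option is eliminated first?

the API redesign

Round 1: SSO login 4, bulk export 3, the API redesign 2, dark mode 6. Eliminate the API redesign.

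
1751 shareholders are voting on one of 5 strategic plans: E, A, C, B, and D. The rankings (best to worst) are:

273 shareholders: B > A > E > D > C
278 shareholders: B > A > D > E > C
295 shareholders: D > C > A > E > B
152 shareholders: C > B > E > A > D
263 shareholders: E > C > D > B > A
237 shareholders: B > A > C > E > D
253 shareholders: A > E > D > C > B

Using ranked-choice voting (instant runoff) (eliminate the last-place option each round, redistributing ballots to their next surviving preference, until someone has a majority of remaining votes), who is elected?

B

Round 1: E 263, A 253, C 152, B 788, D 295. Eliminate C.
Round 2: E 263, A 253, B 940, D 295. B has a majority.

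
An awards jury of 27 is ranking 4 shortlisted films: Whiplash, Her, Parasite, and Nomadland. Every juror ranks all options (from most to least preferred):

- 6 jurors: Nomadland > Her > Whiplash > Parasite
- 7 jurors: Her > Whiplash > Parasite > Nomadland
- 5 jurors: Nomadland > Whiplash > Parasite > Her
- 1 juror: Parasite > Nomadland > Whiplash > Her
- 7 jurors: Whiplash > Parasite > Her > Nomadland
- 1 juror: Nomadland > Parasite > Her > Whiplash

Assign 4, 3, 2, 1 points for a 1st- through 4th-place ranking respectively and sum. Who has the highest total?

Whiplash: 6·2 + 7·3 + 5·3 + 1·2 + 7·4 + 1·1 = 79
Her: 6·3 + 7·4 + 5·1 + 1·1 + 7·2 + 1·2 = 68
Parasite: 6·1 + 7·2 + 5·2 + 1·4 + 7·3 + 1·3 = 58
Nomadland: 6·4 + 7·1 + 5·4 + 1·3 + 7·1 + 1·4 = 65
Whiplash has the highest Borda score (79).

Whiplash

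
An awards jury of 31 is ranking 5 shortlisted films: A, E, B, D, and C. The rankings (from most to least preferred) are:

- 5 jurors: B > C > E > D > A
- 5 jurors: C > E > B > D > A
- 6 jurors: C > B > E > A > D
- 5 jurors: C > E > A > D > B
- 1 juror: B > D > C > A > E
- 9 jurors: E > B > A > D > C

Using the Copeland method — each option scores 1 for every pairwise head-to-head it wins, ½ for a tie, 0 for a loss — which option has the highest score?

C

A: beats D; loses to E, B, and C → score 1.
E: beats A, B, and D; loses to C → score 3.
B: beats A and D; loses to E and C → score 2.
D: loses to A, E, B, and C → score 0.
C: beats A, E, B, and D → score 4.
C has the best pairwise record.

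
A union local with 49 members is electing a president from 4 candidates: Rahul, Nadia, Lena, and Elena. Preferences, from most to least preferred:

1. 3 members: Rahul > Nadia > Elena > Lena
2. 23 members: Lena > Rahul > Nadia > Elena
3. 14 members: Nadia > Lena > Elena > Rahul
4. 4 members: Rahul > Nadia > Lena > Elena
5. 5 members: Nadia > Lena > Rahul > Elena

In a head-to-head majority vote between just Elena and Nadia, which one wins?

Nadia

Voters preferring Elena to Nadia: 0; preferring Nadia to Elena: 49.
Nadia wins the head-to-head.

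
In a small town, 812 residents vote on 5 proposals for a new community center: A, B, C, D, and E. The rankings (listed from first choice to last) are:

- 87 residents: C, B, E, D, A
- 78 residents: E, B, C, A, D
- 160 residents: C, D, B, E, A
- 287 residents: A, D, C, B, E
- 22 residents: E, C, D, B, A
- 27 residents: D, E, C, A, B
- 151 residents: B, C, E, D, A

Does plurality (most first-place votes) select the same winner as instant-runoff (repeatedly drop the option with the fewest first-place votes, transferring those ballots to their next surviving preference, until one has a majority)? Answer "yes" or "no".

Plurality — first-place votes: A 287, B 151, C 247, D 27, E 100. Winner: A.
Instant-runoff — R1 A 287, B 151, C 247, D 27, E 100 (D out); R2 A 287, B 151, C 247, E 127 (E out); R3 A 287, B 229, C 296 (B out); R4 A 287, C 525 (C winner). Winner: C.
The two methods disagree.

no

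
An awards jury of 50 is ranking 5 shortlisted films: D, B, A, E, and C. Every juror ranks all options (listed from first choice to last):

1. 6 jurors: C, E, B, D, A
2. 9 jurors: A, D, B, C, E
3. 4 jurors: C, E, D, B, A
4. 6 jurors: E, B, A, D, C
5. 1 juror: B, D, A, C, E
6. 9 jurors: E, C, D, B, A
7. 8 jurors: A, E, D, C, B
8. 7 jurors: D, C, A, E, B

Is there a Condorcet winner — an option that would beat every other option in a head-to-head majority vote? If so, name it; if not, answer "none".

Checking pairwise contests:
E beats D 33–17.
D beats B 37–13.
D beats A 27–23.
C beats E 27–23.
D beats C 31–19.
Every option loses at least one head-to-head, so there is no Condorcet winner.

none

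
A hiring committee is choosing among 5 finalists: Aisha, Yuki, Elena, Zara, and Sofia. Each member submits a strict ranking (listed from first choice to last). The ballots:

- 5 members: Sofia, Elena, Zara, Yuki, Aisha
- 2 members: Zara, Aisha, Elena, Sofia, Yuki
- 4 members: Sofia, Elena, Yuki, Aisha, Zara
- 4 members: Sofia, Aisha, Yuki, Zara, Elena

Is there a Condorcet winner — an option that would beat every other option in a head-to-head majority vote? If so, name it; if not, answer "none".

Sofia

Sofia vs Aisha: 13–2 for Sofia.
Sofia vs Yuki: 15–0 for Sofia.
Sofia vs Elena: 13–2 for Sofia.
Sofia vs Zara: 13–2 for Sofia.
Sofia beats every other option head-to-head.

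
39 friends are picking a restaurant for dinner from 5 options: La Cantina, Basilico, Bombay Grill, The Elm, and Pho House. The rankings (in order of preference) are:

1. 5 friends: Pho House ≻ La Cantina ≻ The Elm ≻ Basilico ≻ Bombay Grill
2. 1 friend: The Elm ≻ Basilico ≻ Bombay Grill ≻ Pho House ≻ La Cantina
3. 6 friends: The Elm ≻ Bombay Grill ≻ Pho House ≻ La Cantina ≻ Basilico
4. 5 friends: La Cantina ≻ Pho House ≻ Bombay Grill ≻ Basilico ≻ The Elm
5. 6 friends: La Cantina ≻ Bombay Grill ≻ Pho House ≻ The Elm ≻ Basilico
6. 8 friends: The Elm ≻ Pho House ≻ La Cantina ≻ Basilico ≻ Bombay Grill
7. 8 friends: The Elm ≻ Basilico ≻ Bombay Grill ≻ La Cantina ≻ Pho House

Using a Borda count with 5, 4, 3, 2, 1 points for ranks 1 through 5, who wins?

The Elm

La Cantina: 5·4 + 1·1 + 6·2 + 5·5 + 6·5 + 8·3 + 8·2 = 128
Basilico: 5·2 + 1·4 + 6·1 + 5·2 + 6·1 + 8·2 + 8·4 = 84
Bombay Grill: 5·1 + 1·3 + 6·4 + 5·3 + 6·4 + 8·1 + 8·3 = 103
The Elm: 5·3 + 1·5 + 6·5 + 5·1 + 6·2 + 8·5 + 8·5 = 147
Pho House: 5·5 + 1·2 + 6·3 + 5·4 + 6·3 + 8·4 + 8·1 = 123
The Elm has the highest Borda score (147).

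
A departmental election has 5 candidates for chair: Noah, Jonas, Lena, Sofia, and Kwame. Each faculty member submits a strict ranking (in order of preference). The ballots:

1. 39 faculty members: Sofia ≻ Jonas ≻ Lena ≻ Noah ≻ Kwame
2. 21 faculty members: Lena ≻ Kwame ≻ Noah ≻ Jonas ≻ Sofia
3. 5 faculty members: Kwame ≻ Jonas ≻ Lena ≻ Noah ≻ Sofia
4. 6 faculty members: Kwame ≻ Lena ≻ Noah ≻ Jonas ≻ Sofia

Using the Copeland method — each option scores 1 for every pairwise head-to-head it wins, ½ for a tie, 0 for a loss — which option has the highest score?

Noah: beats Kwame; loses to Jonas, Lena, and Sofia → score 1.
Jonas: beats Noah, Lena, and Kwame; loses to Sofia → score 3.
Lena: beats Noah and Kwame; loses to Jonas and Sofia → score 2.
Sofia: beats Noah, Jonas, Lena, and Kwame → score 4.
Kwame: loses to Noah, Jonas, Lena, and Sofia → score 0.
Sofia has the best pairwise record.

Sofia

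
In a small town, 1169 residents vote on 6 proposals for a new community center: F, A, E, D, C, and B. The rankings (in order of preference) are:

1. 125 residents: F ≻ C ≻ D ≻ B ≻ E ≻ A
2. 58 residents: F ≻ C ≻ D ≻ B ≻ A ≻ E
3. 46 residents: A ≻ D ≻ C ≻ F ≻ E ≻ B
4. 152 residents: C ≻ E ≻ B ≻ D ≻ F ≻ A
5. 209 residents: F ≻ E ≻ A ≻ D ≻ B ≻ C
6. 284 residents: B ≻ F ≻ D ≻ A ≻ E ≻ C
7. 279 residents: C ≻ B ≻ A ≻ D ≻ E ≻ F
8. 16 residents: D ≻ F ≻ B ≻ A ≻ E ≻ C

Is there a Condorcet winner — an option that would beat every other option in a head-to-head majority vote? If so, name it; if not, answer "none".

Checking pairwise contests:
B beats F 715–454.
F beats A 844–325.
F beats E 738–431.
F beats D 676–493.
F beats C 692–477.
C beats B 660–509.
Every option loses at least one head-to-head, so there is no Condorcet winner.

none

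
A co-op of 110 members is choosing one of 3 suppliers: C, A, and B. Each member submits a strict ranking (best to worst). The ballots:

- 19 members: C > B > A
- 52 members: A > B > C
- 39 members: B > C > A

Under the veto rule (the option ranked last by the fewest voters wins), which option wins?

Last-place votes: C 52, A 58, B 0.
B is ranked last by the fewest voters, so B wins.

B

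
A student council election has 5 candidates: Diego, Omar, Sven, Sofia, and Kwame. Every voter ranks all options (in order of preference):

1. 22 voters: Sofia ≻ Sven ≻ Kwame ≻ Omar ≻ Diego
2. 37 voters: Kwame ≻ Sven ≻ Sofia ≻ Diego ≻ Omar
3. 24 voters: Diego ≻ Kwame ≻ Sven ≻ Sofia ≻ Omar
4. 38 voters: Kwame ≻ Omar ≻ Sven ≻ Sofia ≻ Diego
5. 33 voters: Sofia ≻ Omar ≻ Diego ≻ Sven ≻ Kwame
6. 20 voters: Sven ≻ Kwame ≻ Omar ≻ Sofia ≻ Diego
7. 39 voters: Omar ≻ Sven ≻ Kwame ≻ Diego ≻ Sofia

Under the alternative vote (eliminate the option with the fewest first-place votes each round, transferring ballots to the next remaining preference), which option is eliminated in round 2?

Round 1: Diego 24, Omar 39, Sven 20, Sofia 55, Kwame 75. Eliminate Sven.
Round 2: Diego 24, Omar 39, Sofia 55, Kwame 95. Eliminate Diego.

Diego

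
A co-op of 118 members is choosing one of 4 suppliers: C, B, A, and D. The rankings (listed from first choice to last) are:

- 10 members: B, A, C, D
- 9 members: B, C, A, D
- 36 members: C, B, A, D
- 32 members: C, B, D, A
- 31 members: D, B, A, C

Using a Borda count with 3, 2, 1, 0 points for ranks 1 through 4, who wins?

B

C: 10·1 + 9·2 + 36·3 + 32·3 + 31·0 = 232
B: 10·3 + 9·3 + 36·2 + 32·2 + 31·2 = 255
A: 10·2 + 9·1 + 36·1 + 32·0 + 31·1 = 96
D: 10·0 + 9·0 + 36·0 + 32·1 + 31·3 = 125
B has the highest Borda score (255).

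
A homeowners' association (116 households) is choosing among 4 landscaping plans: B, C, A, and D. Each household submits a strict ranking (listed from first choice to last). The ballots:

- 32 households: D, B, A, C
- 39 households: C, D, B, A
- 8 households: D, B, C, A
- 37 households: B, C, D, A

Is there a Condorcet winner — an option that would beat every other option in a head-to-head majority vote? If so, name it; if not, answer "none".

none

Checking pairwise contests:
D beats B 79–37.
B beats C 77–39.
B beats A 116–0.
C beats D 76–40.
Every option loses at least one head-to-head, so there is no Condorcet winner.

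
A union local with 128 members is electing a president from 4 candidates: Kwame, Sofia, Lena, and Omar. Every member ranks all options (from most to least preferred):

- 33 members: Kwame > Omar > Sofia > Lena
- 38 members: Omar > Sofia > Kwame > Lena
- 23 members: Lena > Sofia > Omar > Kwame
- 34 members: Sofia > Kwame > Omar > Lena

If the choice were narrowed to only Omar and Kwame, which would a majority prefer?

Kwame

Voters preferring Omar to Kwame: 61; preferring Kwame to Omar: 67.
Kwame wins the head-to-head.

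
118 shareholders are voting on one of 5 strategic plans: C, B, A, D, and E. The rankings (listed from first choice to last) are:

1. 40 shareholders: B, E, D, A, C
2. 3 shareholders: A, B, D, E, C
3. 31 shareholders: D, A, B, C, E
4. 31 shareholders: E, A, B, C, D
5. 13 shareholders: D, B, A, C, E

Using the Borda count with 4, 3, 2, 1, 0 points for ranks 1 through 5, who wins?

B

C: 40·0 + 3·0 + 31·1 + 31·1 + 13·1 = 75
B: 40·4 + 3·3 + 31·2 + 31·2 + 13·3 = 332
A: 40·1 + 3·4 + 31·3 + 31·3 + 13·2 = 264
D: 40·2 + 3·2 + 31·4 + 31·0 + 13·4 = 262
E: 40·3 + 3·1 + 31·0 + 31·4 + 13·0 = 247
B has the highest Borda score (332).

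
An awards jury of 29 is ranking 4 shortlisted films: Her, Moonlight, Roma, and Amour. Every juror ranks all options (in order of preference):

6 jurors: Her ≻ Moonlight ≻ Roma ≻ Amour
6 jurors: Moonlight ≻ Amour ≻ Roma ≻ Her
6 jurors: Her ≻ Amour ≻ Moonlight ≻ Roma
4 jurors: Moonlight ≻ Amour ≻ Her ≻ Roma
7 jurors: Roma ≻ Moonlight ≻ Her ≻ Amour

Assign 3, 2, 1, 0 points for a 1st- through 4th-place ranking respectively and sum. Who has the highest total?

Her: 6·3 + 6·0 + 6·3 + 4·1 + 7·1 = 47
Moonlight: 6·2 + 6·3 + 6·1 + 4·3 + 7·2 = 62
Roma: 6·1 + 6·1 + 6·0 + 4·0 + 7·3 = 33
Amour: 6·0 + 6·2 + 6·2 + 4·2 + 7·0 = 32
Moonlight has the highest Borda score (62).

Moonlight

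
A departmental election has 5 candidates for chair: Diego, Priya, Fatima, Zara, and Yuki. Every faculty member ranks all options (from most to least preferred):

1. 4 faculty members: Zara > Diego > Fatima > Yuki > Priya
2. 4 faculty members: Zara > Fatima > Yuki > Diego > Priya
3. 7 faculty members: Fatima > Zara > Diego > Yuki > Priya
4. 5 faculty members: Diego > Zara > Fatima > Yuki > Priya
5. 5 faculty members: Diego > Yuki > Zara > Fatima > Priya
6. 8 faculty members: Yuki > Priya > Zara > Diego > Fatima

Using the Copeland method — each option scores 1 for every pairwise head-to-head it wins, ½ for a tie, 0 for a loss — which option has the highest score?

Diego: beats Priya, Fatima, and Yuki; loses to Zara → score 3.
Priya: loses to Diego, Fatima, Zara, and Yuki → score 0.
Fatima: beats Priya and Yuki; loses to Diego and Zara → score 2.
Zara: beats Diego, Priya, Fatima, and Yuki → score 4.
Yuki: beats Priya; loses to Diego, Fatima, and Zara → score 1.
Zara has the best pairwise record.

Zara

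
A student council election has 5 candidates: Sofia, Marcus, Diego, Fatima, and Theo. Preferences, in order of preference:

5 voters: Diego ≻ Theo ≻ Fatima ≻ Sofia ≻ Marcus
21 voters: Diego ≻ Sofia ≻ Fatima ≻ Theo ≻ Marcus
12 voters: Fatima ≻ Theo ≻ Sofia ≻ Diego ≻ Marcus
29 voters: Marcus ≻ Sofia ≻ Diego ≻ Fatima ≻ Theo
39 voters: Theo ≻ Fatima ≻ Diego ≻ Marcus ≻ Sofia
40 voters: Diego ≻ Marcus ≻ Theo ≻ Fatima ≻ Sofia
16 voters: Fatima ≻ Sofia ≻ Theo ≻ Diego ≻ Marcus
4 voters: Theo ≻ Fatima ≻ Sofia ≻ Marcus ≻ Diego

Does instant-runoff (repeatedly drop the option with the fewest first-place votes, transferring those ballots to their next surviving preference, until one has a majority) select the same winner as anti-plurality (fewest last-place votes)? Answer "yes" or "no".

Instant-runoff — R1 Sofia 0, Marcus 29, Diego 66, Fatima 28, Theo 43 (Sofia out); R2 Marcus 29, Diego 66, Fatima 28, Theo 43 (Fatima out); R3 Marcus 29, Diego 66, Theo 71 (Marcus out); R4 Diego 95, Theo 71 (Diego winner). Winner: Diego.
Anti-plurality — last-place votes: Sofia 79, Marcus 54, Diego 4, Fatima 0, Theo 29. Winner: Fatima.
The two methods disagree.

no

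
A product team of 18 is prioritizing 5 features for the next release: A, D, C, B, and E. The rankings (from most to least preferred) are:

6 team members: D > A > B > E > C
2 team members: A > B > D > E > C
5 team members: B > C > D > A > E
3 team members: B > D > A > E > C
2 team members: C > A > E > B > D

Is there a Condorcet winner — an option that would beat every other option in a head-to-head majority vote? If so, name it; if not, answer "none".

none

Checking pairwise contests:
D beats A 14–4.
B beats D 12–6.
A beats C 11–7.
A beats B 10–8.
A beats E 18–0.
Every option loses at least one head-to-head, so there is no Condorcet winner.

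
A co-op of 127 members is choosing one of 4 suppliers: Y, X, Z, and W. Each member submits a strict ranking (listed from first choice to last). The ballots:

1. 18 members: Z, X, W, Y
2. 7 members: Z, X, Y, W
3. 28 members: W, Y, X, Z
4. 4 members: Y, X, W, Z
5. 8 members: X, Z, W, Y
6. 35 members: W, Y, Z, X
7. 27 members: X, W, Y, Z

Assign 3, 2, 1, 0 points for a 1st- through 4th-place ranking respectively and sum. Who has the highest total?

Y: 18·0 + 7·1 + 28·2 + 4·3 + 8·0 + 35·2 + 27·1 = 172
X: 18·2 + 7·2 + 28·1 + 4·2 + 8·3 + 35·0 + 27·3 = 191
Z: 18·3 + 7·3 + 28·0 + 4·0 + 8·2 + 35·1 + 27·0 = 126
W: 18·1 + 7·0 + 28·3 + 4·1 + 8·1 + 35·3 + 27·2 = 273
W has the highest Borda score (273).

W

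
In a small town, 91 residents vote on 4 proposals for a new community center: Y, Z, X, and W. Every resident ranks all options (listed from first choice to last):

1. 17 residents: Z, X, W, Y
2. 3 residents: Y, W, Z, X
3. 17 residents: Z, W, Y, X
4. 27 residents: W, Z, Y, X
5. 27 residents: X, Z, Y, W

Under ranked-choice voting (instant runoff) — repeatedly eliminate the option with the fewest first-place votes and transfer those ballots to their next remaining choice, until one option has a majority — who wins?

Round 1: Y 3, Z 34, X 27, W 27. Eliminate Y.
Round 2: Z 34, X 27, W 30. Eliminate X.
Round 3: Z 61, W 30. Z has a majority.

Z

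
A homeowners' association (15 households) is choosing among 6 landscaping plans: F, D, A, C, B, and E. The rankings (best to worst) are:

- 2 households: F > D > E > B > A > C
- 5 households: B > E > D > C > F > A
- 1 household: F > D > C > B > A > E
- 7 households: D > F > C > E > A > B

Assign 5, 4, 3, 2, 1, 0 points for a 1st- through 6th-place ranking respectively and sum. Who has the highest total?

F: 2·5 + 5·1 + 1·5 + 7·4 = 48
D: 2·4 + 5·3 + 1·4 + 7·5 = 62
A: 2·1 + 5·0 + 1·1 + 7·1 = 10
C: 2·0 + 5·2 + 1·3 + 7·3 = 34
B: 2·2 + 5·5 + 1·2 + 7·0 = 31
E: 2·3 + 5·4 + 1·0 + 7·2 = 40
D has the highest Borda score (62).

D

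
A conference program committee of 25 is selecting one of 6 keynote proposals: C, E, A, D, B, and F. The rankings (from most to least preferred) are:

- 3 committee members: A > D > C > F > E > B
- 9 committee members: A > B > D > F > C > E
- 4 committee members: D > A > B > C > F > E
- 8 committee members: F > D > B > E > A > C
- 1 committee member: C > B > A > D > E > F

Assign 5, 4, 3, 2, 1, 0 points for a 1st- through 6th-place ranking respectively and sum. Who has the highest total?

D

C: 3·3 + 9·1 + 4·2 + 8·0 + 1·5 = 31
E: 3·1 + 9·0 + 4·0 + 8·2 + 1·1 = 20
A: 3·5 + 9·5 + 4·4 + 8·1 + 1·3 = 87
D: 3·4 + 9·3 + 4·5 + 8·4 + 1·2 = 93
B: 3·0 + 9·4 + 4·3 + 8·3 + 1·4 = 76
F: 3·2 + 9·2 + 4·1 + 8·5 + 1·0 = 68
D has the highest Borda score (93).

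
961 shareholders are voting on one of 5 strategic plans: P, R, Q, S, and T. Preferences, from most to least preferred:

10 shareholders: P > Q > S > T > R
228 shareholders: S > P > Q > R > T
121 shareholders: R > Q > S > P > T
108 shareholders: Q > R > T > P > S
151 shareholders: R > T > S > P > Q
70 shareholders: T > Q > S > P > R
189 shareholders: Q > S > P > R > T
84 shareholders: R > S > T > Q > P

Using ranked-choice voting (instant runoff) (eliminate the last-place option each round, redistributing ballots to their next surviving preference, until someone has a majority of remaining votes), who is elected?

Round 1: P 10, R 356, Q 297, S 228, T 70. Eliminate P.
Round 2: R 356, Q 307, S 228, T 70. Eliminate T.
Round 3: R 356, Q 377, S 228. Eliminate S.
Round 4: R 356, Q 605. Q has a majority.

Q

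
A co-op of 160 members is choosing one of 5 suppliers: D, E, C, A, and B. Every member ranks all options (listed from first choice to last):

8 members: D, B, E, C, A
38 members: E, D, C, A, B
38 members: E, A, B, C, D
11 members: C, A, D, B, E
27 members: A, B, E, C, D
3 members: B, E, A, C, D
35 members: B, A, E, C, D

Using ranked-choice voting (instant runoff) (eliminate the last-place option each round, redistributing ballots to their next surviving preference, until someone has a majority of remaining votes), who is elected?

B

Round 1: D 8, E 76, C 11, A 27, B 38. Eliminate D.
Round 2: E 76, C 11, A 27, B 46. Eliminate C.
Round 3: E 76, A 38, B 46. Eliminate A.
Round 4: E 76, B 84. B has a majority.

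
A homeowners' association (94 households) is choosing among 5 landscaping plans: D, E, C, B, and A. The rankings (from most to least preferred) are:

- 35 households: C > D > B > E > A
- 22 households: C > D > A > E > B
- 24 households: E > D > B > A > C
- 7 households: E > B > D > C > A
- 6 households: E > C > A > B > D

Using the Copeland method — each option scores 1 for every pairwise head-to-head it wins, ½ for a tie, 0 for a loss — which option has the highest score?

C

D: beats E, B, and A; loses to C → score 3.
E: beats B and A; loses to D and C → score 2.
C: beats D, E, B, and A → score 4.
B: beats A; loses to D, E, and C → score 1.
A: loses to D, E, C, and B → score 0.
C has the best pairwise record.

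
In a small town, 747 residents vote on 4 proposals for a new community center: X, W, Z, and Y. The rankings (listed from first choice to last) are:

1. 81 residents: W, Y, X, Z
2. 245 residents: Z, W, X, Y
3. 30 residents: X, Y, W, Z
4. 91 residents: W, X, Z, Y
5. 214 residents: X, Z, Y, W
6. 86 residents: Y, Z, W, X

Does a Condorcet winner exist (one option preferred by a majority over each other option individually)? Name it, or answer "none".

none

Checking pairwise contests:
W beats X 503–244.
Z beats W 545–202.
X beats Z 416–331.
X beats Y 580–167.
Every option loses at least one head-to-head, so there is no Condorcet winner.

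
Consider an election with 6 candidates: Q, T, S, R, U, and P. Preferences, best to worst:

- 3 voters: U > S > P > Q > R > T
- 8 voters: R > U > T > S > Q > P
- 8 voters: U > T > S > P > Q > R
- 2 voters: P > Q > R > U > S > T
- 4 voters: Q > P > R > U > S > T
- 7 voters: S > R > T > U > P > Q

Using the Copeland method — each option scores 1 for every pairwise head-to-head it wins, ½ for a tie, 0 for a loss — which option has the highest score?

U

Q: beats R; loses to T, S, U, and P → score 1.
T: beats Q and P; ties S; loses to R and U → score 2.5.
S: beats Q, R, and P; ties T; loses to U → score 3.5.
R: beats T and U; loses to Q, S, and P → score 2.
U: beats Q, T, S, and P; loses to R → score 4.
P: beats Q and R; loses to T, S, and U → score 2.
U has the best pairwise record.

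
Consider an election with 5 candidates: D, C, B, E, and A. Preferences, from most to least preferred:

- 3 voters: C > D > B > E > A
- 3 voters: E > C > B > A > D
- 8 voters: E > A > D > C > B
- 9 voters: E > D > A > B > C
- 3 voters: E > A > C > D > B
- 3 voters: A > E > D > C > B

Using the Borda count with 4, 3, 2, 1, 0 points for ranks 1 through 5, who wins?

E

D: 3·3 + 3·0 + 8·2 + 9·3 + 3·1 + 3·2 = 61
C: 3·4 + 3·3 + 8·1 + 9·0 + 3·2 + 3·1 = 38
B: 3·2 + 3·2 + 8·0 + 9·1 + 3·0 + 3·0 = 21
E: 3·1 + 3·4 + 8·4 + 9·4 + 3·4 + 3·3 = 104
A: 3·0 + 3·1 + 8·3 + 9·2 + 3·3 + 3·4 = 66
E has the highest Borda score (104).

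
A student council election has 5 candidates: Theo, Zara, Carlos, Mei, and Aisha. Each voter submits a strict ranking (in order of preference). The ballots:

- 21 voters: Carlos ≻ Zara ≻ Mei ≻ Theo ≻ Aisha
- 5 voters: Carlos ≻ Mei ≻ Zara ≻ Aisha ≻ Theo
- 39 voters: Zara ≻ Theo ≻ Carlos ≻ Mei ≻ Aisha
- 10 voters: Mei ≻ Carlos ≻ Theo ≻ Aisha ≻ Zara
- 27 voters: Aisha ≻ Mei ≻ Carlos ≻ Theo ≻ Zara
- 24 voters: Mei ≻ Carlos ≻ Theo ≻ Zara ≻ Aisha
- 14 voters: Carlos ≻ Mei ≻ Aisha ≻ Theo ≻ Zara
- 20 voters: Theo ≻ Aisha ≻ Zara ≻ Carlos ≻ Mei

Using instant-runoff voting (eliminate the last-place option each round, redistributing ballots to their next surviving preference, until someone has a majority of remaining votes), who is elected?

Carlos

Round 1: Theo 20, Zara 39, Carlos 40, Mei 34, Aisha 27. Eliminate Theo.
Round 2: Zara 39, Carlos 40, Mei 34, Aisha 47. Eliminate Mei.
Round 3: Zara 39, Carlos 74, Aisha 47. Eliminate Zara.
Round 4: Carlos 113, Aisha 47. Carlos has a majority.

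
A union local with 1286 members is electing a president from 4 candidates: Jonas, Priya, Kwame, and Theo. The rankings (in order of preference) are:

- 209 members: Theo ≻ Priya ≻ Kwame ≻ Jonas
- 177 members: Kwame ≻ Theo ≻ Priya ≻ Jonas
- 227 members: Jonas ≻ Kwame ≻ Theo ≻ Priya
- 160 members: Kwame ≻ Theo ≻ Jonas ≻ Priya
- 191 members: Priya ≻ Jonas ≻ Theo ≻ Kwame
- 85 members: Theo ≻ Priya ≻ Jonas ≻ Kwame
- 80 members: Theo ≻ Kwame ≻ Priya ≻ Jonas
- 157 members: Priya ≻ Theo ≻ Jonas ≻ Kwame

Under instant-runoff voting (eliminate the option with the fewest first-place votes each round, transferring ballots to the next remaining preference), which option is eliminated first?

Jonas

Round 1: Jonas 227, Priya 348, Kwame 337, Theo 374. Eliminate Jonas.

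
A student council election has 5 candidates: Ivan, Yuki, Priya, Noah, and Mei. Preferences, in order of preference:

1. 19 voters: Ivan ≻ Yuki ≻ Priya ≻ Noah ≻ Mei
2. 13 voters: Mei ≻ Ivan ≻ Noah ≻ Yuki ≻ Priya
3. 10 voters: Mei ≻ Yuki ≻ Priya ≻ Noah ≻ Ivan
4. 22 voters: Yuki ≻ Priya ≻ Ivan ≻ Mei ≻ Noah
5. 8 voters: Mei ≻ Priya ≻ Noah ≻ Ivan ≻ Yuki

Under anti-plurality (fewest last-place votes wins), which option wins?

Last-place votes: Ivan 10, Yuki 8, Priya 13, Noah 22, Mei 19.
Yuki is ranked last by the fewest voters, so Yuki wins.

Yuki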